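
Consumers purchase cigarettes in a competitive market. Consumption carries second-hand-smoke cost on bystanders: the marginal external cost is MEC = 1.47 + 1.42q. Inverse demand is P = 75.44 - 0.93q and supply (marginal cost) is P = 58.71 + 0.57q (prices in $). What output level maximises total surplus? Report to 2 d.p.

q* = 5.23

Social marginal benefit = demand − MEC = 73.97 - 2.35q.
Set SMB = MC: 73.97 - 2.35q = 58.71 + 0.57q → q* = 5.2260.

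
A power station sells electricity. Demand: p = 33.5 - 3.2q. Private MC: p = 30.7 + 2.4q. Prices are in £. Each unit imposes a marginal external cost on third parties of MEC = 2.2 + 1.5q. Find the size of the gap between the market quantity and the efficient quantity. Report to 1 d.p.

Market equilibrium (private): 30.7 + 2.4q = 33.5 - 3.2q → q_m = 0.5000.
Social marginal cost = private MC + MEC = 32.9 + 3.9q.
Set SMC = demand: 32.9 + 3.9q = 33.5 - 3.2q → q* = 0.0845.
Gap = |0.5000 − 0.0845| = 0.4155.

0.4 units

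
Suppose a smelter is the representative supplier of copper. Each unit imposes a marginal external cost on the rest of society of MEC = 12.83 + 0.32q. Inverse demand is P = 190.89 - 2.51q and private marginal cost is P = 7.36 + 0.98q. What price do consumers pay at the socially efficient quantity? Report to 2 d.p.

Social marginal cost = private MC + MEC = 20.19 + 1.30q.
Set SMC = demand: 20.19 + 1.30q = 190.89 - 2.51q → q* = 44.8031.
Consumer price on the demand curve at q*: 190.89 − 2.51×44.8031 = 78.4342.

P = 78.43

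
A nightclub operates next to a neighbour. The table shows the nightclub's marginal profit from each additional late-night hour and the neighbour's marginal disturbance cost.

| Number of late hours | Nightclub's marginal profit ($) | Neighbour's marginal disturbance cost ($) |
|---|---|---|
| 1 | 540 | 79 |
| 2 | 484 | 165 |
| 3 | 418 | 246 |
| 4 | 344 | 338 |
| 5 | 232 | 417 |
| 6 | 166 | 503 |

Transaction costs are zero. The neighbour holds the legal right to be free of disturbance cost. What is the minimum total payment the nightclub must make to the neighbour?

$828

Efficient level: marginal profit ≥ marginal disturbance cost through level 4, so k* = 4.
With the neighbour holding the right, the nightclub must at least compensate total damage at k*: 79 + 165 + 246 + 338 = 828.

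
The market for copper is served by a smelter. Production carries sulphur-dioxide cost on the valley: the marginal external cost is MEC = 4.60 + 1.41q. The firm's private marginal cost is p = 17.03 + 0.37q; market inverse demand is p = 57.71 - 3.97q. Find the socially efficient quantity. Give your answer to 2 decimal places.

Social marginal cost = private MC + MEC = 21.63 + 1.78q.
Set SMC = demand: 21.63 + 1.78q = 57.71 - 3.97q → q* = 6.2748.

q* = 6.27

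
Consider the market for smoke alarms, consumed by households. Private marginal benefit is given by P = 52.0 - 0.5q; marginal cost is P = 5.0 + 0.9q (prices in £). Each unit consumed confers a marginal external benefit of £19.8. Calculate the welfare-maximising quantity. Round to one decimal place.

Social marginal benefit = demand + MEB = 71.8 - 0.5q.
Set SMB = MC: 71.8 - 0.5q = 5.0 + 0.9q → q* = 47.7143.

q* = 47.7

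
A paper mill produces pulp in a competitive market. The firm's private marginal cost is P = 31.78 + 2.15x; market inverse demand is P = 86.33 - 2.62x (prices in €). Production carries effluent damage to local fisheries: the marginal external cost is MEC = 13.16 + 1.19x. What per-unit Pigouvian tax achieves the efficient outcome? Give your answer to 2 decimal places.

tax = €21.42 per unit

Social marginal cost = private MC + MEC = 44.94 + 3.34x.
Set SMC = demand: 44.94 + 3.34x = 86.33 - 2.62x → x* = 6.9446.
The Pigouvian tax equals MEC at x*: 13.16 + 1.19×6.9446 = 21.4241.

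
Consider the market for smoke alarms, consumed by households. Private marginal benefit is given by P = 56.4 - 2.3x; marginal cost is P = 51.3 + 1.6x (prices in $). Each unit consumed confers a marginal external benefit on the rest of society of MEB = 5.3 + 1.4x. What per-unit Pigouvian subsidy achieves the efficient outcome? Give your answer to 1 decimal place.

Social marginal benefit = demand + MEB = 61.7 - 0.9x.
Set SMB = MC: 61.7 - 0.9x = 51.3 + 1.6x → x* = 4.1600.
The Pigouvian subsidy equals MEB at x*: 5.3 + 1.4×4.1600 = 11.1240.

subsidy = $11.1 per unit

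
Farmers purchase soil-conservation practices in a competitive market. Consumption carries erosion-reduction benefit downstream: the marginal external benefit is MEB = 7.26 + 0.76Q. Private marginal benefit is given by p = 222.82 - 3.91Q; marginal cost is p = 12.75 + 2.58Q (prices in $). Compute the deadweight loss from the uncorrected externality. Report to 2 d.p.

Market equilibrium (private): 12.75 + 2.58Q = 222.82 - 3.91Q → Q_m = 32.3683.
Social marginal benefit = demand + MEB = 230.08 - 3.15Q.
Set SMB = MC: 230.08 - 3.15Q = 12.75 + 2.58Q → Q* = 37.9284.
Height of the DWL triangle at Q_m is SMB(Q_m) − MC(Q_m) = MEB(Q_m) = 31.8599.
DWL = ½ × 5.5601 × 31.8599 = 88.5721.

DWL = $88.57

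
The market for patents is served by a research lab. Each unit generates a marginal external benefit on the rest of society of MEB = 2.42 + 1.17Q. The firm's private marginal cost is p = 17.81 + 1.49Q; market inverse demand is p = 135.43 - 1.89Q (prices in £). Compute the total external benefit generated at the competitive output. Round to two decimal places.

Market equilibrium (private): 17.81 + 1.49Q = 135.43 - 1.89Q → Q_m = 34.7988.
Total external benefit = ∫₀^{Q_m} (2.42 + 1.17Q) dQ = 2.42×34.7988 + ½×1.17×34.7988² = 792.6226.

£792.62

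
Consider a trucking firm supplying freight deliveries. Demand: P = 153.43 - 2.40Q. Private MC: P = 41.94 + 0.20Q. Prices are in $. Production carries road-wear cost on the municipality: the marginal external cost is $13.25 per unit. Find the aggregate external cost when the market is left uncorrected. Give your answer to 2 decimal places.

Market equilibrium (private): 41.94 + 0.20Q = 153.43 - 2.40Q → Q_m = 42.8808.
Total external cost = MEC × Q_m = 13.25 × 42.8808 = 568.1706.

$568.17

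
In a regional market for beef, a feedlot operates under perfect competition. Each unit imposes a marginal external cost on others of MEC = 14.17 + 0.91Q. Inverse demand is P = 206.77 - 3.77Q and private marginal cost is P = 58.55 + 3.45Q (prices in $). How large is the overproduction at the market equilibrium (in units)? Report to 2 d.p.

Market equilibrium (private): 58.55 + 3.45Q = 206.77 - 3.77Q → Q_m = 20.5291.
Social marginal cost = private MC + MEC = 72.72 + 4.36Q.
Set SMC = demand: 72.72 + 4.36Q = 206.77 - 3.77Q → Q* = 16.4883.
Gap = |20.5291 − 16.4883| = 4.0408.

4.04 units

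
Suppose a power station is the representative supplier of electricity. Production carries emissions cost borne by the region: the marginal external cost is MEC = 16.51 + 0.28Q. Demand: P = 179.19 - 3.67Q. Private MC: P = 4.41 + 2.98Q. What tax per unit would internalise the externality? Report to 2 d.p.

Social marginal cost = private MC + MEC = 20.92 + 3.26Q.
Set SMC = demand: 20.92 + 3.26Q = 179.19 - 3.67Q → Q* = 22.8384.
The Pigouvian tax equals MEC at Q*: 16.51 + 0.28×22.8384 = 22.9048.

tax = 22.90 per unit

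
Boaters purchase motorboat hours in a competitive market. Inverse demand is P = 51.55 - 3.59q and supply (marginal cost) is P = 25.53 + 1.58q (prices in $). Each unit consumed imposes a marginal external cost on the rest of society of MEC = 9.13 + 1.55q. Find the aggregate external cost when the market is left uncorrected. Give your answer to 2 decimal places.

$65.58

Market equilibrium (private): 25.53 + 1.58q = 51.55 - 3.59q → q_m = 5.0329.
Total external cost = ∫₀^{q_m} (9.13 + 1.55q) dq = 9.13×5.0329 + ½×1.55×5.0329² = 65.5812.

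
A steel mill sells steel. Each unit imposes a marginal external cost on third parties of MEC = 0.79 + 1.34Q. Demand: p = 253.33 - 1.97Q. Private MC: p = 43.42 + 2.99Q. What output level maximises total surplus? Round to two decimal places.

Q* = 33.19

Social marginal cost = private MC + MEC = 44.21 + 4.33Q.
Set SMC = demand: 44.21 + 4.33Q = 253.33 - 1.97Q → Q* = 33.1937.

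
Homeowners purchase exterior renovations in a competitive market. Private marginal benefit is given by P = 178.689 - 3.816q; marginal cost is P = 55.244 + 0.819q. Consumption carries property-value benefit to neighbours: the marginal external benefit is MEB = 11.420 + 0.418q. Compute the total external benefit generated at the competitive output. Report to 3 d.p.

452.401

Market equilibrium (private): 55.244 + 0.819q = 178.689 - 3.816q → q_m = 26.6332.
Total external benefit = ∫₀^{q_m} (11.420 + 0.418q) dq = 11.420×26.6332 + ½×0.418×26.6332² = 452.4006.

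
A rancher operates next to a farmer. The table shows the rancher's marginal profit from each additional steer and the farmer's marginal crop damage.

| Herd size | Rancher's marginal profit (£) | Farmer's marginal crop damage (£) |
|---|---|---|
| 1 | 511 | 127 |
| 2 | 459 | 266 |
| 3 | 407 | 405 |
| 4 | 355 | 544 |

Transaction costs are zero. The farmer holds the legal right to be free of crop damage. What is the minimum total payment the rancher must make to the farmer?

Efficient level: marginal profit ≥ marginal crop damage through level 3, so k* = 3.
With the farmer holding the right, the rancher must at least compensate total damage at k*: 127 + 266 + 405 = 798.

£798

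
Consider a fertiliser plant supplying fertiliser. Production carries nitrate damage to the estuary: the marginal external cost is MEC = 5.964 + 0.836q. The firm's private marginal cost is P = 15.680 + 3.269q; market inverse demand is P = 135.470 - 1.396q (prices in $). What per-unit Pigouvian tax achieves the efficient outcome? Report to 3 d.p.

Social marginal cost = private MC + MEC = 21.644 + 4.105q.
Set SMC = demand: 21.644 + 4.105q = 135.470 - 1.396q → q* = 20.6919.
The Pigouvian tax equals MEC at q*: 5.964 + 0.836×20.6919 = 23.2624.

tax = $23.262 per unit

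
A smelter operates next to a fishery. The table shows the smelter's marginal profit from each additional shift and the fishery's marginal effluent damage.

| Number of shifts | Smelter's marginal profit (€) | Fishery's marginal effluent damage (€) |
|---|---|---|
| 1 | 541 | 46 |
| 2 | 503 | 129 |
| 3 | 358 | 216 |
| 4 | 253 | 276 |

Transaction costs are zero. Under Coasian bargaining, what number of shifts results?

3

Bargaining reaches the level where marginal profit last exceeds marginal effluent damage.
That holds through level 3 (358 ≥ 216) but not at 4 (253 < 276).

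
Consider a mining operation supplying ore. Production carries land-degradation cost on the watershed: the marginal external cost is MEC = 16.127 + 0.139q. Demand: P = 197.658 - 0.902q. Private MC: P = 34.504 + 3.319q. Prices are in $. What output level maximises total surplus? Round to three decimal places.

q* = 33.722

Social marginal cost = private MC + MEC = 50.631 + 3.458q.
Set SMC = demand: 50.631 + 3.458q = 197.658 - 0.902q → q* = 33.7218.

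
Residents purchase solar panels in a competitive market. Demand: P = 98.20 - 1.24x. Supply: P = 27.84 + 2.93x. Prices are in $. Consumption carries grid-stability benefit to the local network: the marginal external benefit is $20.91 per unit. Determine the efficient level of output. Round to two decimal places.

x* = 21.89

Social marginal benefit = demand + MEB = 119.11 - 1.24x.
Set SMB = MC: 119.11 - 1.24x = 27.84 + 2.93x → x* = 21.8873.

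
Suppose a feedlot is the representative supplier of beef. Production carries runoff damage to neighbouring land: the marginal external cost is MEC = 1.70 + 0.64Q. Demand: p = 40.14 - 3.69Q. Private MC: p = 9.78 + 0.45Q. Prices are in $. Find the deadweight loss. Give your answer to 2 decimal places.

DWL = $4.28

Market equilibrium (private): 9.78 + 0.45Q = 40.14 - 3.69Q → Q_m = 7.3333.
Social marginal cost = private MC + MEC = 11.48 + 1.09Q.
Set SMC = demand: 11.48 + 1.09Q = 40.14 - 3.69Q → Q* = 5.9958.
Height of the DWL triangle at Q_m is SMC(Q_m) − demand(Q_m) = MEC(Q_m) = 6.3933.
DWL = ½ × 1.3375 × 6.3933 = 4.2755.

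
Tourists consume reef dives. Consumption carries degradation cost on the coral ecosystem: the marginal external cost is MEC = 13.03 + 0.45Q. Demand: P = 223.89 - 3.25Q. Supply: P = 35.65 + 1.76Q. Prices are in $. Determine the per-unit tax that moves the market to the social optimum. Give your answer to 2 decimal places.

Social marginal benefit = demand − MEC = 210.86 - 3.70Q.
Set SMB = MC: 210.86 - 3.70Q = 35.65 + 1.76Q → Q* = 32.0897.
The Pigouvian tax equals MEC at Q*: 13.03 + 0.45×32.0897 = 27.4704.

tax = $27.47 per unit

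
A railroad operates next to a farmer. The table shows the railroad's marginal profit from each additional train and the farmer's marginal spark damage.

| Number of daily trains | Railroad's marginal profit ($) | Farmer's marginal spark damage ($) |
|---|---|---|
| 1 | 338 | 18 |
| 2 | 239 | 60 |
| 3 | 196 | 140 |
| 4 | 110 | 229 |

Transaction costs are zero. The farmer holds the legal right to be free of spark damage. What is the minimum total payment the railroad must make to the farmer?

Efficient level: marginal profit ≥ marginal spark damage through level 3, so k* = 3.
With the farmer holding the right, the railroad must at least compensate total damage at k*: 18 + 60 + 140 = 218.

$218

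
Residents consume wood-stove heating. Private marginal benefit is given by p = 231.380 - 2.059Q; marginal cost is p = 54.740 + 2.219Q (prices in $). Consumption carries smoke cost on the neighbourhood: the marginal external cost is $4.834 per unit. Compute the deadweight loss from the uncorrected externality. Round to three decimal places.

DWL = $2.731

Market equilibrium (private): 54.740 + 2.219Q = 231.380 - 2.059Q → Q_m = 41.2903.
Social marginal benefit = demand − MEC = 226.546 - 2.059Q.
Set SMB = MC: 226.546 - 2.059Q = 54.740 + 2.219Q → Q* = 40.1604.
Between Q* and Q_m the wedge MC − SMB runs linearly from 0 to MEC(Q_m), so the loss is a triangle.
DWL = ½ × 1.1299 × 4.8340 = 2.7310.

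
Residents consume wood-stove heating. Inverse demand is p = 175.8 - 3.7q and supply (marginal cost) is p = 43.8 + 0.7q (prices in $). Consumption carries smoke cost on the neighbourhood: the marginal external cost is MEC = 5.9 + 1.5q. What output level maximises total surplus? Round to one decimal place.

q* = 21.4

Social marginal benefit = demand − MEC = 169.9 - 5.2q.
Set SMB = MC: 169.9 - 5.2q = 43.8 + 0.7q → q* = 21.3729.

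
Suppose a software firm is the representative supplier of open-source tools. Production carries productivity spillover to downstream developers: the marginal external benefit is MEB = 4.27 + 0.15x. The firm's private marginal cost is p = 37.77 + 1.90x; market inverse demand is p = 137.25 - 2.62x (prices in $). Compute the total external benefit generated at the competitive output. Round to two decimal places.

Market equilibrium (private): 37.77 + 1.90x = 137.25 - 2.62x → x_m = 22.0088.
Total external benefit = ∫₀^{x_m} (4.27 + 0.15x) dx = 4.27×22.0088 + ½×0.15×22.0088² = 130.3066.

$130.31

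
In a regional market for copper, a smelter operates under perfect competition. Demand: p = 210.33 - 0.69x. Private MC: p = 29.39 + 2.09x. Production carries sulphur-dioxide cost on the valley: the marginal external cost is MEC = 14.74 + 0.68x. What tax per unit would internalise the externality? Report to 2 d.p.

Social marginal cost = private MC + MEC = 44.13 + 2.77x.
Set SMC = demand: 44.13 + 2.77x = 210.33 - 0.69x → x* = 48.0347.
The Pigouvian tax equals MEC at x*: 14.74 + 0.68×48.0347 = 47.4036.

tax = 47.40 per unit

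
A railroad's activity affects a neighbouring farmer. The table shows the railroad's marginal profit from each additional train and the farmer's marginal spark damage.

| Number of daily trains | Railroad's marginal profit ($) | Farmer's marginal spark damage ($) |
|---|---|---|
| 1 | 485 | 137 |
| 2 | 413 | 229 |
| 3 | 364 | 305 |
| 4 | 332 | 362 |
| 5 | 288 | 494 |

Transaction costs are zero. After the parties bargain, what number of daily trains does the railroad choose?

3

Bargaining reaches the level where marginal profit last exceeds marginal spark damage.
That holds through level 3 (364 ≥ 305) but not at 4 (332 < 362).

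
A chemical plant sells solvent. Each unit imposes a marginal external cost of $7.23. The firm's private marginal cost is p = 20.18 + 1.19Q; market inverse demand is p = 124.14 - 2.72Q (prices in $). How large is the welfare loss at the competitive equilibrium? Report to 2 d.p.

DWL = $6.68

Market equilibrium (private): 20.18 + 1.19Q = 124.14 - 2.72Q → Q_m = 26.5882.
Social marginal cost = private MC + MEC = 27.41 + 1.19Q.
Set SMC = demand: 27.41 + 1.19Q = 124.14 - 2.72Q → Q* = 24.7391.
The loss is the area between SMC and demand from Q* to Q_m; with linear curves that's a triangle of height MEC(Q_m).
DWL = ½ × 1.8491 × 7.2300 = 6.6845.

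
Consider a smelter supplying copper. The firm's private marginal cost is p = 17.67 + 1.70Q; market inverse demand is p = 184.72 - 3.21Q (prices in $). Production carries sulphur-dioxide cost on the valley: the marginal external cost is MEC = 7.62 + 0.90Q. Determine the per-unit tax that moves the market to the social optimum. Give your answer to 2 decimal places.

Social marginal cost = private MC + MEC = 25.29 + 2.60Q.
Set SMC = demand: 25.29 + 2.60Q = 184.72 - 3.21Q → Q* = 27.4406.
The Pigouvian tax equals MEC at Q*: 7.62 + 0.90×27.4406 = 32.3165.

tax = $32.32 per unit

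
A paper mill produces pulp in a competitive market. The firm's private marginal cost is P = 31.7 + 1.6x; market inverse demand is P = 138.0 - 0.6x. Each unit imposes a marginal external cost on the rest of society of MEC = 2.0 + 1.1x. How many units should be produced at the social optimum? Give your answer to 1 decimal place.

Social marginal cost = private MC + MEC = 33.7 + 2.7x.
Set SMC = demand: 33.7 + 2.7x = 138.0 - 0.6x → x* = 31.6061.

x* = 31.6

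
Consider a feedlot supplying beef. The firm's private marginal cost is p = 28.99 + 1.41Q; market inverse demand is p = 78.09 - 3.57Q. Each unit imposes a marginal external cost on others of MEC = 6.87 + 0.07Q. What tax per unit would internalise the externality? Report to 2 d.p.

Social marginal cost = private MC + MEC = 35.86 + 1.48Q.
Set SMC = demand: 35.86 + 1.48Q = 78.09 - 3.57Q → Q* = 8.3624.
The Pigouvian tax equals MEC at Q*: 6.87 + 0.07×8.3624 = 7.4554.

tax = 7.46 per unit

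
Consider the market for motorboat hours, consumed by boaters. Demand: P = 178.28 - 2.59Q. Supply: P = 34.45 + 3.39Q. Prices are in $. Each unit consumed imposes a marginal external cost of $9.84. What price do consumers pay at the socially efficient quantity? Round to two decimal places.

Social marginal benefit = demand − MEC = 168.44 - 2.59Q.
Set SMB = MC: 168.44 - 2.59Q = 34.45 + 3.39Q → Q* = 22.4064.
Consumer price on the demand curve at Q*: 178.28 − 2.59×22.4064 = 120.2474.

P = $120.25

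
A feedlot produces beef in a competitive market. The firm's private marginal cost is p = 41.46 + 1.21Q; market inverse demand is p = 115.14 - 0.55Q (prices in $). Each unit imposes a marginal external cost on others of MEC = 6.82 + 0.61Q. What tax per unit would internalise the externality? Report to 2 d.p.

Social marginal cost = private MC + MEC = 48.28 + 1.82Q.
Set SMC = demand: 48.28 + 1.82Q = 115.14 - 0.55Q → Q* = 28.2110.
The Pigouvian tax equals MEC at Q*: 6.82 + 0.61×28.2110 = 24.0287.

tax = $24.03 per unit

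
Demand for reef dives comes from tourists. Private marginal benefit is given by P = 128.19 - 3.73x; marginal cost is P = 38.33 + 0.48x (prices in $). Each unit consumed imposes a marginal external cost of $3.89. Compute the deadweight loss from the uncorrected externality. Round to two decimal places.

DWL = $1.80

Market equilibrium (private): 38.33 + 0.48x = 128.19 - 3.73x → x_m = 21.3444.
Social marginal benefit = demand − MEC = 124.30 - 3.73x.
Set SMB = MC: 124.30 - 3.73x = 38.33 + 0.48x → x* = 20.4204.
The loss is the area between SMB and MC from x* to x_m; with linear curves that's a triangle of height MEC(x_m).
DWL = ½ × 0.9240 × 3.8900 = 1.7972.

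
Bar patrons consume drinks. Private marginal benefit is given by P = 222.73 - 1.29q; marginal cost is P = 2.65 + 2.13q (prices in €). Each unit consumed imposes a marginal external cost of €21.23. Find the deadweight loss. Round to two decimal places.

DWL = €65.89

Market equilibrium (private): 2.65 + 2.13q = 222.73 - 1.29q → q_m = 64.3509.
Social marginal benefit = demand − MEC = 201.50 - 1.29q.
Set SMB = MC: 201.50 - 1.29q = 2.65 + 2.13q → q* = 58.1433.
The welfare-loss triangle has base |q_m − q*| and height MEC(q_m) (the vertical gap between SMB and MC is zero at q* and MEC at q_m).
DWL = ½ × 6.2076 × 21.2300 = 65.8937.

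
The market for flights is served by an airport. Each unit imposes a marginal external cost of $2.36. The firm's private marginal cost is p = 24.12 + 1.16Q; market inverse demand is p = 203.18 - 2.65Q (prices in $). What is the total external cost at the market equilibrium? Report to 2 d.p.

$110.91

Market equilibrium (private): 24.12 + 1.16Q = 203.18 - 2.65Q → Q_m = 46.9974.
Total external cost = MEC × Q_m = 2.36 × 46.9974 = 110.9139.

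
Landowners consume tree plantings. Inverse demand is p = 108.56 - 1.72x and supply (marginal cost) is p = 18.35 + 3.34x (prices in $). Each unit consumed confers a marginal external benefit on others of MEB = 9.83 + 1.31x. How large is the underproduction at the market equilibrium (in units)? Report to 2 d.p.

Market equilibrium (private): 18.35 + 3.34x = 108.56 - 1.72x → x_m = 17.8281.
Social marginal benefit = demand + MEB = 118.39 - 0.41x.
Set SMB = MC: 118.39 - 0.41x = 18.35 + 3.34x → x* = 26.6773.
Gap = |17.8281 − 26.6773| = 8.8492.

8.85 units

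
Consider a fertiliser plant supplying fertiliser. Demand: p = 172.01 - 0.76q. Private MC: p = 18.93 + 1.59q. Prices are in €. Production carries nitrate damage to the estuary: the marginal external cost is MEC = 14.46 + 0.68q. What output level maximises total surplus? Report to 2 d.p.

Social marginal cost = private MC + MEC = 33.39 + 2.27q.
Set SMC = demand: 33.39 + 2.27q = 172.01 - 0.76q → q* = 45.7492.

q* = 45.75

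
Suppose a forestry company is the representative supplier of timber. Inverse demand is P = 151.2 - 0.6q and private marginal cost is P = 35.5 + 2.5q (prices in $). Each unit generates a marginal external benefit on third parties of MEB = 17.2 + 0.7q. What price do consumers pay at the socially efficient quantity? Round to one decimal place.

Social marginal cost = private MC − MEB = 18.3 + 1.8q.
Set SMC = demand: 18.3 + 1.8q = 151.2 - 0.6q → q* = 55.3750.
Consumer price on the demand curve at q*: 151.2 − 0.6×55.3750 = 117.9750.

P = $118.0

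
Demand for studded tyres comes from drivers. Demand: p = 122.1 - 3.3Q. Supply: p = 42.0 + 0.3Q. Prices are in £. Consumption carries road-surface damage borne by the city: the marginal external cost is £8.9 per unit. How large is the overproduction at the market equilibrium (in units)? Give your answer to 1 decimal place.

Market equilibrium (private): 42.0 + 0.3Q = 122.1 - 3.3Q → Q_m = 22.2500.
Social marginal benefit = demand − MEC = 113.2 - 3.3Q.
Set SMB = MC: 113.2 - 3.3Q = 42.0 + 0.3Q → Q* = 19.7778.
Gap = |22.2500 − 19.7778| = 2.4722.

2.5 units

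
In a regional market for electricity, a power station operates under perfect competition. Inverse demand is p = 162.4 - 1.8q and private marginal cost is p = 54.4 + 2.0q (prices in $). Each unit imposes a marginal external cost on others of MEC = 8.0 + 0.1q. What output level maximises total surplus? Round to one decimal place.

Social marginal cost = private MC + MEC = 62.4 + 2.1q.
Set SMC = demand: 62.4 + 2.1q = 162.4 - 1.8q → q* = 25.6410.

q* = 25.6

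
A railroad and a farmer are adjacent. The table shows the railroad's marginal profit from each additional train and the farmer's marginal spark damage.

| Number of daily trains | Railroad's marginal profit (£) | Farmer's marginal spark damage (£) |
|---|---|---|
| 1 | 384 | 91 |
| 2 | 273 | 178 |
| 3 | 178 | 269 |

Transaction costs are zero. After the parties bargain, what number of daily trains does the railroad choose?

Bargaining reaches the level where marginal profit last exceeds marginal spark damage.
That holds through level 2 (273 ≥ 178) but not at 3 (178 < 269).

2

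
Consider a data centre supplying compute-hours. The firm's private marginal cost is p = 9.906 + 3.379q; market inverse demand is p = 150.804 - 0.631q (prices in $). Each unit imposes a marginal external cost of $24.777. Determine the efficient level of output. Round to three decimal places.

Social marginal cost = private MC + MEC = 34.683 + 3.379q.
Set SMC = demand: 34.683 + 3.379q = 150.804 - 0.631q → q* = 28.9579.

q* = 28.958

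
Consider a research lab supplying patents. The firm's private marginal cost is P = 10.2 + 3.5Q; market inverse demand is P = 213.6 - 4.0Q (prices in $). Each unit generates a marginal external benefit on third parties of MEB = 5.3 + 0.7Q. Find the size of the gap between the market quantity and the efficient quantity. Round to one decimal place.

3.6 units

Market equilibrium (private): 10.2 + 3.5Q = 213.6 - 4.0Q → Q_m = 27.1200.
Social marginal cost = private MC − MEB = 4.9 + 2.8Q.
Set SMC = demand: 4.9 + 2.8Q = 213.6 - 4.0Q → Q* = 30.6912.
Gap = |27.1200 − 30.6912| = 3.5712.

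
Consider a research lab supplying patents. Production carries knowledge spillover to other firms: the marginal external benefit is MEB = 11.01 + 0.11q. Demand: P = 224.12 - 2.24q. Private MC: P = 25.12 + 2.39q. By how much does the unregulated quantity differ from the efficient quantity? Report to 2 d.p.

Market equilibrium (private): 25.12 + 2.39q = 224.12 - 2.24q → q_m = 42.9806.
Social marginal cost = private MC − MEB = 14.11 + 2.28q.
Set SMC = demand: 14.11 + 2.28q = 224.12 - 2.24q → q* = 46.4624.
Gap = |42.9806 − 46.4624| = 3.4818.

3.48 units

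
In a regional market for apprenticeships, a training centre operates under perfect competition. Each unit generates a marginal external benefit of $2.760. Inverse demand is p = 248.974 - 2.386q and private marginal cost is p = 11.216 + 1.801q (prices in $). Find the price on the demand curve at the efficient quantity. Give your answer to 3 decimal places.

Social marginal cost = private MC − MEB = 8.456 + 1.801q.
Set SMC = demand: 8.456 + 1.801q = 248.974 - 2.386q → q* = 57.4440.
Consumer price on the demand curve at q*: 248.974 − 2.386×57.4440 = 111.9126.

P = $111.913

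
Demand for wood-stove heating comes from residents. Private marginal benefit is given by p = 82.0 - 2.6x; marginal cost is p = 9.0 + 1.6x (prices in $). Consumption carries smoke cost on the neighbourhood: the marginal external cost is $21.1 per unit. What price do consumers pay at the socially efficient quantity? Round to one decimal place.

P = $49.9

Social marginal benefit = demand − MEC = 60.9 - 2.6x.
Set SMB = MC: 60.9 - 2.6x = 9.0 + 1.6x → x* = 12.3571.
Consumer price on the demand curve at x*: 82.0 − 2.6×12.3571 = 49.8715.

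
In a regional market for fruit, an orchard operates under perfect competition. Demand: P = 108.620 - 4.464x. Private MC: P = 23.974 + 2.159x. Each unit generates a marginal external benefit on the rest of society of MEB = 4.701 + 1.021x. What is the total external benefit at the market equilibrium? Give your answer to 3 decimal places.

143.469

Market equilibrium (private): 23.974 + 2.159x = 108.620 - 4.464x → x_m = 12.7806.
Total external benefit = ∫₀^{x_m} (4.701 + 1.021x) dx = 4.701×12.7806 + ½×1.021×12.7806² = 143.4686.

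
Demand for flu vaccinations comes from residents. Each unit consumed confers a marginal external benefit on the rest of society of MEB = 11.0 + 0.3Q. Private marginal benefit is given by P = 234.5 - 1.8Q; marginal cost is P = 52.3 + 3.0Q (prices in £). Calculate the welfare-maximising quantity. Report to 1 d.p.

Q* = 42.9

Social marginal benefit = demand + MEB = 245.5 - 1.5Q.
Set SMB = MC: 245.5 - 1.5Q = 52.3 + 3.0Q → Q* = 42.9333.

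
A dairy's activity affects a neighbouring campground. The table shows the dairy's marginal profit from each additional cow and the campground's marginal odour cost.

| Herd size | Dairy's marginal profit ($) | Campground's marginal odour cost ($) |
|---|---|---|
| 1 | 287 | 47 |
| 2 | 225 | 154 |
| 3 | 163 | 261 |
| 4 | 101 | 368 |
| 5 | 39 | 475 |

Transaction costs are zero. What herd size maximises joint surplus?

2

Bargaining reaches the level where marginal profit last exceeds marginal odour cost.
That holds through level 2 (225 ≥ 154) but not at 3 (163 < 261).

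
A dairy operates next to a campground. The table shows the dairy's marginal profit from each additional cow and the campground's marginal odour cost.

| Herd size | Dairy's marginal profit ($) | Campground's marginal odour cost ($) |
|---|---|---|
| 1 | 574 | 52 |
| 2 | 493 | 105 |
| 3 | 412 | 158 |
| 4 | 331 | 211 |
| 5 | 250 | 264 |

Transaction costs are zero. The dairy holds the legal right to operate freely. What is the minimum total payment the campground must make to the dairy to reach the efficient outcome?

$250

Left alone the dairy would choose level 5 (marginal profit stays positive).
Efficient level: k* = 4 (marginal profit ≥ marginal odour cost through 4).
The campground must at least cover the dairy's forgone profit from cutting 5→4: 250 = 250.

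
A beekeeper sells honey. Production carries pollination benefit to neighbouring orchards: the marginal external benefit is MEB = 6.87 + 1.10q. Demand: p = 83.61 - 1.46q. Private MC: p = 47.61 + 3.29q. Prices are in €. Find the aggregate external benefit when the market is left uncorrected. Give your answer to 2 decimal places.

Market equilibrium (private): 47.61 + 3.29q = 83.61 - 1.46q → q_m = 7.5789.
Total external benefit = ∫₀^{q_m} (6.87 + 1.10q) dq = 6.87×7.5789 + ½×1.10×7.5789² = 83.6589.

€83.66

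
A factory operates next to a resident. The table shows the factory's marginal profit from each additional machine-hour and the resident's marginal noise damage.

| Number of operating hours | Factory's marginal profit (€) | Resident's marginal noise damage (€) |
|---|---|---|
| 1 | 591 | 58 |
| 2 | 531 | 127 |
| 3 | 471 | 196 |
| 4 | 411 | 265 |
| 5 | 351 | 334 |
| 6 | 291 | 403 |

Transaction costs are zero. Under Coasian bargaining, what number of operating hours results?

Bargaining reaches the level where marginal profit last exceeds marginal noise damage.
That holds through level 5 (351 ≥ 334) but not at 6 (291 < 403).

5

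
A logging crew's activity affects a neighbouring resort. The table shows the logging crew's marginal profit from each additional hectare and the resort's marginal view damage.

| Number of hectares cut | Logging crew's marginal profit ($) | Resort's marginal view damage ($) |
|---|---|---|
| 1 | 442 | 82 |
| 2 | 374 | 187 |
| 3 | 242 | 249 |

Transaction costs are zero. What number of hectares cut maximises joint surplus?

Bargaining reaches the level where marginal profit last exceeds marginal view damage.
That holds through level 2 (374 ≥ 187) but not at 3 (242 < 249).

2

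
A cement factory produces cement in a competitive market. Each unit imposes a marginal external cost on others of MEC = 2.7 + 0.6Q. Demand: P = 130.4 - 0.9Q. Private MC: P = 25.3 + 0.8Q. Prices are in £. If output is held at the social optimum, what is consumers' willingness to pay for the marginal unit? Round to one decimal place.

P = £90.3

Social marginal cost = private MC + MEC = 28.0 + 1.4Q.
Set SMC = demand: 28.0 + 1.4Q = 130.4 - 0.9Q → Q* = 44.5217.
Consumer price on the demand curve at Q*: 130.4 − 0.9×44.5217 = 90.3305.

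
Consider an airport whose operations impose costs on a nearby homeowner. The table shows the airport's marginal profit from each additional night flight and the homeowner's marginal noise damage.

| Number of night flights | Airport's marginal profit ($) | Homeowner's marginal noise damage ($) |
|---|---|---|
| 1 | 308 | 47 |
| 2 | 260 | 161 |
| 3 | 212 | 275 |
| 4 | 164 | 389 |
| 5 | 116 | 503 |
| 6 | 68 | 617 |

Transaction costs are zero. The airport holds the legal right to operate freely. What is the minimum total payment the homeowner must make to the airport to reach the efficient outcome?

$560

Left alone the airport would choose level 6 (marginal profit stays positive).
Efficient level: k* = 2 (marginal profit ≥ marginal noise damage through 2).
The homeowner must at least cover the airport's forgone profit from cutting 6→2: 212 + 164 + 116 + 68 = 560.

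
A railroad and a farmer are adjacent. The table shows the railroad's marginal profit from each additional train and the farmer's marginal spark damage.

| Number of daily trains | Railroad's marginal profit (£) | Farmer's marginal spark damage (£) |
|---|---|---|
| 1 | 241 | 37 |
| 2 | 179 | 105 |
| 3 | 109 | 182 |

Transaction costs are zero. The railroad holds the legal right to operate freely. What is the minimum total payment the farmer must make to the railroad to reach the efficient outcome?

Left alone the railroad would choose level 3 (marginal profit stays positive).
Efficient level: k* = 2 (marginal profit ≥ marginal spark damage through 2).
The farmer must at least cover the railroad's forgone profit from cutting 3→2: 109 = 109.

£109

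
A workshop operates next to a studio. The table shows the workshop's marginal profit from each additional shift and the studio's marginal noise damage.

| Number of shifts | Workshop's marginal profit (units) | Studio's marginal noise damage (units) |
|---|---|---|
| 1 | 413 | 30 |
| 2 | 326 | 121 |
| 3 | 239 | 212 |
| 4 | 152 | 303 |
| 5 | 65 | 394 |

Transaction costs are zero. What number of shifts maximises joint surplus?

3

Bargaining reaches the level where marginal profit last exceeds marginal noise damage.
That holds through level 3 (239 ≥ 212) but not at 4 (152 < 303).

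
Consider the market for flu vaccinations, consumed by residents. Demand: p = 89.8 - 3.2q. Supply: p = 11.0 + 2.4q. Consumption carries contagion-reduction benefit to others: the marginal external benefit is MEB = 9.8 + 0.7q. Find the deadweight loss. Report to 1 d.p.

DWL = 39.4

Market equilibrium (private): 11.0 + 2.4q = 89.8 - 3.2q → q_m = 14.0714.
Social marginal benefit = demand + MEB = 99.6 - 2.5q.
Set SMB = MC: 99.6 - 2.5q = 11.0 + 2.4q → q* = 18.0816.
The loss is the area between SMB and MC from q* to q_m; with linear curves that's a triangle of height MEB(q_m).
DWL = ½ × 4.0102 × 19.6500 = 39.4002.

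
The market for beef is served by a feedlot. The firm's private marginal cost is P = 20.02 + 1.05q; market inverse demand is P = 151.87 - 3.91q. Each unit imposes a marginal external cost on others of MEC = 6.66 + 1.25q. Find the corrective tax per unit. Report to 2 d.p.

Social marginal cost = private MC + MEC = 26.68 + 2.30q.
Set SMC = demand: 26.68 + 2.30q = 151.87 - 3.91q → q* = 20.1594.
The Pigouvian tax equals MEC at q*: 6.66 + 1.25×20.1594 = 31.8593.

tax = 31.86 per unit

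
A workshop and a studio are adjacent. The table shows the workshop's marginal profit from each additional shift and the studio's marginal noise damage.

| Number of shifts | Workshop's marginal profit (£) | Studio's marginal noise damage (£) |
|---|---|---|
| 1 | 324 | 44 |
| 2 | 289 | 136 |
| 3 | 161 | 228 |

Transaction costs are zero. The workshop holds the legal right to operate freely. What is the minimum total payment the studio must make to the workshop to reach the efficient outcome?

Left alone the workshop would choose level 3 (marginal profit stays positive).
Efficient level: k* = 2 (marginal profit ≥ marginal noise damage through 2).
The studio must at least cover the workshop's forgone profit from cutting 3→2: 161 = 161.

£161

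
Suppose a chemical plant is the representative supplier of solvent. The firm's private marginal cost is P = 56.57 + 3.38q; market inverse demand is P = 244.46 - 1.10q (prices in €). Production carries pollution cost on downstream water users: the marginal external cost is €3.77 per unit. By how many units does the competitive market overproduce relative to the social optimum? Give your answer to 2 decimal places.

Market equilibrium (private): 56.57 + 3.38q = 244.46 - 1.10q → q_m = 41.9397.
Social marginal cost = private MC + MEC = 60.34 + 3.38q.
Set SMC = demand: 60.34 + 3.38q = 244.46 - 1.10q → q* = 41.0982.
Gap = |41.9397 − 41.0982| = 0.8415.

0.84 units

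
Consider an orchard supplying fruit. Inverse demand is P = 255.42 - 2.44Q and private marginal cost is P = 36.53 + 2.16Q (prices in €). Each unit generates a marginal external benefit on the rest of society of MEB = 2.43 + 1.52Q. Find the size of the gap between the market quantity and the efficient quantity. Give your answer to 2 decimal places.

24.27 units

Market equilibrium (private): 36.53 + 2.16Q = 255.42 - 2.44Q → Q_m = 47.5848.
Social marginal cost = private MC − MEB = 34.10 + 0.64Q.
Set SMC = demand: 34.10 + 0.64Q = 255.42 - 2.44Q → Q* = 71.8571.
Gap = |47.5848 − 71.8571| = 24.2723.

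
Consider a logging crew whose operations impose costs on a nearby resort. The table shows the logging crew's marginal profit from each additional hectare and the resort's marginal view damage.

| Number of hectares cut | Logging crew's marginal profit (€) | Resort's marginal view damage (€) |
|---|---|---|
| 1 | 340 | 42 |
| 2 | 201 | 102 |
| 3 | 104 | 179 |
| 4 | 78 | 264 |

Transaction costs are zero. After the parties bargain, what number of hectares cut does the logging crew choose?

2

Bargaining reaches the level where marginal profit last exceeds marginal view damage.
That holds through level 2 (201 ≥ 102) but not at 3 (104 < 179).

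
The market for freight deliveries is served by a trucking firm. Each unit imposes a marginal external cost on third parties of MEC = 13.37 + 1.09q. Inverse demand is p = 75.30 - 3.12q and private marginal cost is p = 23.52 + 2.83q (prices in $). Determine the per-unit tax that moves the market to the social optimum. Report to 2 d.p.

tax = $19.32 per unit

Social marginal cost = private MC + MEC = 36.89 + 3.92q.
Set SMC = demand: 36.89 + 3.92q = 75.30 - 3.12q → q* = 5.4560.
The Pigouvian tax equals MEC at q*: 13.37 + 1.09×5.4560 = 19.3170.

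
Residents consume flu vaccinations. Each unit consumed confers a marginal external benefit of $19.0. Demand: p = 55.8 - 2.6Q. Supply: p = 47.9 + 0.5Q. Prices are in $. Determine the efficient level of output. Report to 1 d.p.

Social marginal benefit = demand + MEB = 74.8 - 2.6Q.
Set SMB = MC: 74.8 - 2.6Q = 47.9 + 0.5Q → Q* = 8.6774.

Q* = 8.7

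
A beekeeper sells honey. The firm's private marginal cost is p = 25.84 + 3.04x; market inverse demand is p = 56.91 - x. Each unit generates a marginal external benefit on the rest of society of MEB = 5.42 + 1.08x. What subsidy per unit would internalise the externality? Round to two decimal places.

Social marginal cost = private MC − MEB = 20.42 + 1.96x.
Set SMC = demand: 20.42 + 1.96x = 56.91 - x → x* = 12.3277.
The Pigouvian subsidy equals MEB at x*: 5.42 + 1.08×12.3277 = 18.7339.

subsidy = 18.73 per unit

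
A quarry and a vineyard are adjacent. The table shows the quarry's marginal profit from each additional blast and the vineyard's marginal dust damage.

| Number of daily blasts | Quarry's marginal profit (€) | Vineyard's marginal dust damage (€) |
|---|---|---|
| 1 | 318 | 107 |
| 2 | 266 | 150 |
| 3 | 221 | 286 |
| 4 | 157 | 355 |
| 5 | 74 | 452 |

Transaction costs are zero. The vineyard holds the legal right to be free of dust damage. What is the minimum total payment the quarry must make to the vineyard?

Efficient level: marginal profit ≥ marginal dust damage through level 2, so k* = 2.
With the vineyard holding the right, the quarry must at least compensate total damage at k*: 107 + 150 = 257.

€257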